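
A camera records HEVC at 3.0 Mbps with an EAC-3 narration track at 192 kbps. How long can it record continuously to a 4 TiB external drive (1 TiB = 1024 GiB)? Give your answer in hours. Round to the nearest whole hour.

Audio: 192 kbps = 0.192 Mbps.
Total bitrate: 3.0 + 0.192 = 3.192 Mbps.
Capacity: 4 TiB = 35,184,372 Mb.
Recording time: 35,184,372 / 3.192 = 11,022,673 s ≈ 3,062 hours.

3062 hours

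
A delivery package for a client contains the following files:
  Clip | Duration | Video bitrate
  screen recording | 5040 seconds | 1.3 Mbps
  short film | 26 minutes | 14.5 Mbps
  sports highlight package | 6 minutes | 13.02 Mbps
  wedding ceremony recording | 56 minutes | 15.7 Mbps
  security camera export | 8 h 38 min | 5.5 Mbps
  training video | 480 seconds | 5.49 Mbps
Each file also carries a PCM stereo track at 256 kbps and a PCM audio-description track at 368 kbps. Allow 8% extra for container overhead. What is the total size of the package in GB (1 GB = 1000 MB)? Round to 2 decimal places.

Audio total: 256 + 368 = 624 kbps = 0.624 Mbps.
screen recording: 1.924 Mbps × 5040 s × 1.08 = 10472.7 Mb
short film: 15.124 Mbps × 1560 s × 1.08 = 25480.9 Mb
sports highlight package: 13.644 Mbps × 360 s × 1.08 = 5304.8 Mb
wedding ceremony recording: 16.324 Mbps × 3360 s × 1.08 = 59236.5 Mb
security camera export: 6.124 Mbps × 31080 s × 1.08 = 205560.6 Mb
training video: 6.114 Mbps × 480 s × 1.08 = 3169.5 Mb
Total: 309225.1 Mb = 38653.1 MB.
= 38.65 GB.

38.65 GB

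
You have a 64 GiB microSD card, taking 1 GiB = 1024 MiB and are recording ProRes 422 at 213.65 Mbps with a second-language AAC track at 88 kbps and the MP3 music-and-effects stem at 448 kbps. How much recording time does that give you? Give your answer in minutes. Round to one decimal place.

Audio total: 88 + 448 = 536 kbps = 0.536 Mbps.
Total bitrate: 213.65 + 0.536 = 214.186 Mbps.
Capacity: 64 GiB = 549,756 Mb.
Recording time: 549,756 / 214.186 = 2,567 s ≈ 42.8 minutes.

42.8 minutes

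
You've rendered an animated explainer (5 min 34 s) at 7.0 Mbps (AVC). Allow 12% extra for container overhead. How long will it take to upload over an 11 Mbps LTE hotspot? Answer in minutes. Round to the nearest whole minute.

4 minutes

5 min 34 s = 334 s
File: 7.000 Mbps × 334 s = 2338.0 Mb.
With 12% container overhead: ×1.12. → 2618.6 Mb.
At 11 Mbps: 2618.6 / 11 = 238.1 s ≈ 3.97 minutes.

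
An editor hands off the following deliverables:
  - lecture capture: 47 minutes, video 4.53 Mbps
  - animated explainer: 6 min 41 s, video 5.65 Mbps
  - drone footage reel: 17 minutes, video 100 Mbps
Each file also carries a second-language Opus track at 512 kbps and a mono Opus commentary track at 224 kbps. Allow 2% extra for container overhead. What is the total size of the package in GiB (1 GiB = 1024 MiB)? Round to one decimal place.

Audio total: 512 + 224 = 736 kbps = 0.736 Mbps.
lecture capture: 5.266 Mbps × 2820 s × 1.02 = 15147.1 Mb
animated explainer: 6.386 Mbps × 401 s × 1.02 = 2612.0 Mb
drone footage reel: 100.736 Mbps × 1020 s × 1.02 = 104805.7 Mb
Total: 122564.9 Mb = 15320.6 MB.
= 14.27 GiB.

14.3 GiB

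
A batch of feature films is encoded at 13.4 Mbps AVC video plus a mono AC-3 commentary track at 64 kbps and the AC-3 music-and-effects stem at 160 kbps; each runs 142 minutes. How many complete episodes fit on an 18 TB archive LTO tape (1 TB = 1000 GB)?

1240

142 min = 8520 s
Audio total: 64 + 160 = 224 kbps = 0.224 Mbps.
Total bitrate: 13.624 Mbps.
Per item: 13.624 Mbps × 8520 s = 116,076 Mb = 14,510 MB.
Capacity: 18 TB = 144,000,000 Mb; 1240.56 items → 1240 complete.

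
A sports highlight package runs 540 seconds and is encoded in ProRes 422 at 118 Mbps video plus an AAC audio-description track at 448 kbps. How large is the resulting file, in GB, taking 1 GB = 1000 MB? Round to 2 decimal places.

Audio: 448 kbps = 0.448 Mbps.
Total bitrate: 118 + 0.448 = 118.448 Mbps.
Stream data: 118.448 Mbps × 540 s = 63961.9 Mb.
63,962 Mb ÷ 8 = 7,995 MB → 7.995 GB.

8.00 GB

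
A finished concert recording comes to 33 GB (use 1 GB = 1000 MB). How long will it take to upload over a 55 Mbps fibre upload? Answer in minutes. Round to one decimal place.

80.0 minutes

File: 33 GB = 264000.0 Mb.
At 55 Mbps: 264000.0 / 55 = 4800.0 s ≈ 80 minutes.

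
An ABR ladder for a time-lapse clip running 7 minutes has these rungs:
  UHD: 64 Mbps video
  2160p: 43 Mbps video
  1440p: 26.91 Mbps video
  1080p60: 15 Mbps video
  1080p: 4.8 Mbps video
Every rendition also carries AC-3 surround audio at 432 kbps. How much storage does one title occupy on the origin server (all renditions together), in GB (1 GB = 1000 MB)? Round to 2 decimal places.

7 min = 420 s
Audio: 432 kbps = 0.432 Mbps.
Sum of rendition bitrates: (64+0.432) + (43+0.432) + (26.91+0.432) + (15+0.432) + (4.8+0.432) = 155.870 Mbps.
× 420 s = 65,465 Mb = 8,183 MB = 8.183 GB.

8.18 GB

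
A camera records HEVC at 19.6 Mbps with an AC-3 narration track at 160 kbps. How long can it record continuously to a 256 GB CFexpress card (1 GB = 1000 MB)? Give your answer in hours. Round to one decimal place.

Audio: 160 kbps = 0.160 Mbps.
Total bitrate: 19.6 + 0.160 = 19.760 Mbps.
Capacity: 256 GB = 2,048,000 Mb.
Recording time: 2,048,000 / 19.760 = 103,644 s ≈ 28.8 hours.

28.8 hours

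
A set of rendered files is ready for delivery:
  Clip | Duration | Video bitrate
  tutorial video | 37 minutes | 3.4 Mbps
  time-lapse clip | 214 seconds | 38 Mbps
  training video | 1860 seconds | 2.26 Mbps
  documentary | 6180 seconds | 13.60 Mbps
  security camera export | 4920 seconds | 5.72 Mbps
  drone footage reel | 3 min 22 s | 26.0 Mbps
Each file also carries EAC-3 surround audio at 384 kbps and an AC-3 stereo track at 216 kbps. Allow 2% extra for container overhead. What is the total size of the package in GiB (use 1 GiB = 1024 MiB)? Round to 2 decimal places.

17.42 GiB

Audio total: 384 + 216 = 600 kbps = 0.600 Mbps.
tutorial video: 4.000 Mbps × 2220 s × 1.02 = 9057.6 Mb
time-lapse clip: 38.600 Mbps × 214 s × 1.02 = 8425.6 Mb
training video: 2.860 Mbps × 1860 s × 1.02 = 5426.0 Mb
documentary: 14.200 Mbps × 6180 s × 1.02 = 89511.1 Mb
security camera export: 6.320 Mbps × 4920 s × 1.02 = 31716.3 Mb
drone footage reel: 26.600 Mbps × 202 s × 1.02 = 5480.7 Mb
Total: 149617.3 Mb = 18702.2 MB.
= 17.42 GiB.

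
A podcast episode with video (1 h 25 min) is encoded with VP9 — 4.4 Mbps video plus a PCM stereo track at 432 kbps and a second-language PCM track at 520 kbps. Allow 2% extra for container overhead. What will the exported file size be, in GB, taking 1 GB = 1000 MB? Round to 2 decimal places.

1 h 25 min = 85 min = 5100 s
Audio total: 432 + 520 = 952 kbps = 0.952 Mbps.
Total bitrate: 4.4 + 0.952 = 5.352 Mbps.
Stream data: 5.352 Mbps × 5100 s = 27295.2 Mb.
With 2% container overhead: ×1.02.
27,841 Mb ÷ 8 = 3,480 MB → 3.480 GB.

3.48 GB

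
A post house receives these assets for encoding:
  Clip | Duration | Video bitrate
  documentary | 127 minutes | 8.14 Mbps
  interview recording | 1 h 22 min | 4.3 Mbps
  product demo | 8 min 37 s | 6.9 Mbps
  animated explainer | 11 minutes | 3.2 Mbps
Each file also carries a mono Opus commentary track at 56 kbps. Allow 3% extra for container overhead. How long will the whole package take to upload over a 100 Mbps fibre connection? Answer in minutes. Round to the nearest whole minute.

Audio: 56 kbps = 0.056 Mbps.
documentary: 8.196 Mbps × 7620 s × 1.03 = 64327.1 Mb
interview recording: 4.356 Mbps × 4920 s × 1.03 = 22074.5 Mb
product demo: 6.956 Mbps × 517 s × 1.03 = 3704.1 Mb
animated explainer: 3.256 Mbps × 660 s × 1.03 = 2213.4 Mb
Total: 92319.2 Mb = 11539.9 MB.
At 100 Mbps: 92319.2 / 100 = 923 s ≈ 15.4 minutes.

15 minutes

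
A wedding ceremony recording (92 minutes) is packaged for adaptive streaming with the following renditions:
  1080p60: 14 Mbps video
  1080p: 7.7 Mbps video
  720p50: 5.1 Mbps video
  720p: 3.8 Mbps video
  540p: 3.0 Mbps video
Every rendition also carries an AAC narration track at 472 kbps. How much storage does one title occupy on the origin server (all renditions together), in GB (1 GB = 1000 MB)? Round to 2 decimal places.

24.81 GB

92 min = 5520 s
Audio: 472 kbps = 0.472 Mbps.
Sum of rendition bitrates: (14+0.472) + (7.7+0.472) + (5.1+0.472) + (3.8+0.472) + (3.0+0.472) = 35.960 Mbps.
× 5520 s = 198,499 Mb = 24,812 MB = 24.81 GB.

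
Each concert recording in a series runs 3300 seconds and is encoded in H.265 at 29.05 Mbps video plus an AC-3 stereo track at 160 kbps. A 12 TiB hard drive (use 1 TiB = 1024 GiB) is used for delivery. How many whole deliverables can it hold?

1095

Audio: 160 kbps = 0.160 Mbps.
Total bitrate: 29.210 Mbps.
Per item: 29.210 Mbps × 3300 s = 96,393 Mb = 12,049 MB.
Capacity: 12 TiB = 105,553,116 Mb; 1095.03 items → 1095 complete.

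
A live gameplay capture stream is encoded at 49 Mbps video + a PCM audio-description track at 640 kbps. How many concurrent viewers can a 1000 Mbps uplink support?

Audio: 640 kbps = 0.640 Mbps.
Per-viewer media rate: 49.640 Mbps.
1000 Mbps = 1,000 Mbps; 1,000 / 49.640 = 20.15 → 20 viewers.

20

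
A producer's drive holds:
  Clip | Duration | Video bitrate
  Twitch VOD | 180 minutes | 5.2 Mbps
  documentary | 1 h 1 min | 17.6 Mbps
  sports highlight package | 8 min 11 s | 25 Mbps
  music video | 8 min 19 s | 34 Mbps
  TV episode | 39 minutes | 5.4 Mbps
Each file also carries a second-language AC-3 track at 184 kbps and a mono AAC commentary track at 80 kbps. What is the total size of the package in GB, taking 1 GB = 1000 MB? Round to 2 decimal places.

20.89 GB

Audio total: 184 + 80 = 264 kbps = 0.264 Mbps.
Twitch VOD: 5.464 Mbps × 10800 s = 59011.2 Mb
documentary: 17.864 Mbps × 3660 s = 65382.2 Mb
sports highlight package: 25.264 Mbps × 491 s = 12404.6 Mb
music video: 34.264 Mbps × 499 s = 17097.7 Mb
TV episode: 5.664 Mbps × 2340 s = 13253.8 Mb
Total: 167149.6 Mb = 20893.7 MB.
= 20.89 GB.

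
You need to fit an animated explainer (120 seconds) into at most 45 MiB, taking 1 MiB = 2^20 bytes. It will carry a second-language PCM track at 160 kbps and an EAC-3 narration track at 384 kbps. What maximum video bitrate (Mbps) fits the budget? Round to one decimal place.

Budget: 45 MiB = 377.5 Mb.
Total bitrate budget: 377.5 Mb / 120 s = 3.146 Mbps.
Audio total: 160 + 384 = 544 kbps = 0.544 Mbps.
Video: 3.146 − 0.544 = 2.602 Mbps.

2.6 Mbps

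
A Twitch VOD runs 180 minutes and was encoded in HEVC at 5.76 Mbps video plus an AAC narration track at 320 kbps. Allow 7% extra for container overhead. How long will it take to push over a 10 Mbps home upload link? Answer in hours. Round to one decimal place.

2.0 hours

180 min = 10800 s
Audio: 320 kbps = 0.320 Mbps.
Total bitrate: 6.080 Mbps.
File: 6.080 Mbps × 10800 s = 65664.0 Mb.
With 7% container overhead: ×1.07. → 70260.5 Mb.
At 10 Mbps: 70260.5 / 10 = 7026.0 s ≈ 1.95 hours.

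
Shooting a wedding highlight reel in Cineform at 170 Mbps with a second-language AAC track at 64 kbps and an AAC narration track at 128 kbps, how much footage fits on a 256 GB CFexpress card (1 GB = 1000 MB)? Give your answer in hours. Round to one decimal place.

3.3 hours

Audio total: 64 + 128 = 192 kbps = 0.192 Mbps.
Total bitrate: 170 + 0.192 = 170.192 Mbps.
Capacity: 256 GB = 2,048,000 Mb.
Recording time: 2,048,000 / 170.192 = 12,033 s ≈ 3.34 hours.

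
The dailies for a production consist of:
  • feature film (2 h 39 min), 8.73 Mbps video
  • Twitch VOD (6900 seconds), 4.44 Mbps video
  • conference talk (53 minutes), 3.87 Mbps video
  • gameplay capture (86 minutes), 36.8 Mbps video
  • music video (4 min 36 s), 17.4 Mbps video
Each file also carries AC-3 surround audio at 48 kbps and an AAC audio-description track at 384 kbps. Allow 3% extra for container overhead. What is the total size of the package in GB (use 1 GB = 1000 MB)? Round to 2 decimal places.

Audio total: 48 + 384 = 432 kbps = 0.432 Mbps.
feature film: 9.162 Mbps × 9540 s × 1.03 = 90027.6 Mb
Twitch VOD: 4.872 Mbps × 6900 s × 1.03 = 34625.3 Mb
conference talk: 4.302 Mbps × 3180 s × 1.03 = 14090.8 Mb
gameplay capture: 37.232 Mbps × 5160 s × 1.03 = 197880.6 Mb
music video: 17.832 Mbps × 276 s × 1.03 = 5069.3 Mb
Total: 341693.6 Mb = 42711.7 MB.
= 42.71 GB.

42.71 GB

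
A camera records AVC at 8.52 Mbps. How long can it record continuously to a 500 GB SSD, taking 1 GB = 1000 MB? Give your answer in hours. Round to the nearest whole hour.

Capacity: 500 GB = 4,000,000 Mb.
Recording time: 4,000,000 / 8.520 = 469,484 s ≈ 130 hours.

130 hours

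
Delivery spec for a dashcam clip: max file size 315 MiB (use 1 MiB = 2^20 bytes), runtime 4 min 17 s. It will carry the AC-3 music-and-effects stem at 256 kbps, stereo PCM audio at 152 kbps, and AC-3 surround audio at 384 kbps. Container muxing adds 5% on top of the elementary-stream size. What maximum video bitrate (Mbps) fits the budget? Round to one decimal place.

Budget: 315 MiB = 2642.4 Mb.
Stream payload after overhead: 2642.4 / 1.05 = 2516.6 Mb.
4 min 17 s = 257 s
Total bitrate budget: 2516.6 Mb / 257 s = 9.792 Mbps.
Audio total: 256 + 152 + 384 = 792 kbps = 0.792 Mbps.
Video: 9.792 − 0.792 = 9.000 Mbps.

9.0 Mbps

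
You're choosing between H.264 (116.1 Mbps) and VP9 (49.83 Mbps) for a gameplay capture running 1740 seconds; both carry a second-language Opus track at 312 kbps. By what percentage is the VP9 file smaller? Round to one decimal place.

Audio: 312 kbps = 0.312 Mbps.
H.264: 116.412 Mbps × 1740 s = 202556.9 Mb = 25.320 GB.
VP9: 50.142 Mbps × 1740 s = 87247.1 Mb = 10.906 GB.
Reduction: (1 − 10.906/25.320) × 100 = 56.93%.

56.9%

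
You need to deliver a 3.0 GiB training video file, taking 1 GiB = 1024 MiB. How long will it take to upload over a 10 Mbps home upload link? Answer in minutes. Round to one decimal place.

42.9 minutes

File: 3.0 GiB = 25769.8 Mb.
At 10 Mbps: 25769.8 / 10 = 2577.0 s ≈ 42.9 minutes.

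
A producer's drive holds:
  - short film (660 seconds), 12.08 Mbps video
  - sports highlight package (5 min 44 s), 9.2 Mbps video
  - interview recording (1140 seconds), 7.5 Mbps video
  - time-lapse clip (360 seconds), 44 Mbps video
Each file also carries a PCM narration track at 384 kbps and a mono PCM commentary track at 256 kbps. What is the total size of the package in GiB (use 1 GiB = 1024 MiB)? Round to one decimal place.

Audio total: 384 + 256 = 640 kbps = 0.640 Mbps.
short film: 12.720 Mbps × 660 s = 8395.2 Mb
sports highlight package: 9.840 Mbps × 344 s = 3385.0 Mb
interview recording: 8.140 Mbps × 1140 s = 9279.6 Mb
time-lapse clip: 44.640 Mbps × 360 s = 16070.4 Mb
Total: 37130.2 Mb = 4641.3 MB.
= 4.323 GiB.

4.3 GiB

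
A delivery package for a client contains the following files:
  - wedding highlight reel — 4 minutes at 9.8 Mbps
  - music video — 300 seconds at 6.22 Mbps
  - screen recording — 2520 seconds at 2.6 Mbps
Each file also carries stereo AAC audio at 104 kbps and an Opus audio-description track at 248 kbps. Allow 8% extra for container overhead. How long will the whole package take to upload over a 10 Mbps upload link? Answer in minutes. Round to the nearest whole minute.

Audio total: 104 + 248 = 352 kbps = 0.352 Mbps.
wedding highlight reel: 10.152 Mbps × 240 s × 1.08 = 2631.4 Mb
music video: 6.572 Mbps × 300 s × 1.08 = 2129.3 Mb
screen recording: 2.952 Mbps × 2520 s × 1.08 = 8034.2 Mb
Total: 12794.9 Mb = 1599.4 MB.
At 10 Mbps: 12794.9 / 10 = 1279 s ≈ 21.3 minutes.

21 minutes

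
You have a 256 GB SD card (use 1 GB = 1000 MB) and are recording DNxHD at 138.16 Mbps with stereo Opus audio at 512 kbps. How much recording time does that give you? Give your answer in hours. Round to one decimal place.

Audio: 512 kbps = 0.512 Mbps.
Total bitrate: 138.16 + 0.512 = 138.672 Mbps.
Capacity: 256 GB = 2,048,000 Mb.
Recording time: 2,048,000 / 138.672 = 14,769 s ≈ 4.10 hours.

4.1 hours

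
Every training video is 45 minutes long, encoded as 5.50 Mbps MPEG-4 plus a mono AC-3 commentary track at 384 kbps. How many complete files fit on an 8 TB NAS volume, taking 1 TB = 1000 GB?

45 min = 2700 s
Audio: 384 kbps = 0.384 Mbps.
Total bitrate: 5.884 Mbps.
Per item: 5.884 Mbps × 2700 s = 15,887 Mb = 1,986 MB.
Capacity: 8 TB = 64,000,000 Mb; 4028.50 items → 4028 complete.

4028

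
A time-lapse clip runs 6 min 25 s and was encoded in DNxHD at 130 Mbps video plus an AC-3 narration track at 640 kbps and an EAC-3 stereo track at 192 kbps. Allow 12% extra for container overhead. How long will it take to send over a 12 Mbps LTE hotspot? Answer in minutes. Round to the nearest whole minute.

78 minutes

6 min 25 s = 385 s
Audio total: 640 + 192 = 832 kbps = 0.832 Mbps.
Total bitrate: 130.832 Mbps.
File: 130.832 Mbps × 385 s = 50370.3 Mb.
With 12% container overhead: ×1.12. → 56414.8 Mb.
At 12 Mbps: 56414.8 / 12 = 4701.2 s ≈ 78.4 minutes.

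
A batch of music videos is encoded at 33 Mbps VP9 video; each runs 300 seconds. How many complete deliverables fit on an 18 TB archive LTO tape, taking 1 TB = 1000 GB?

14545

Per item: 33.000 Mbps × 300 s = 9,900 Mb = 1,238 MB.
Capacity: 18 TB = 144,000,000 Mb; 14545.45 items → 14545 complete.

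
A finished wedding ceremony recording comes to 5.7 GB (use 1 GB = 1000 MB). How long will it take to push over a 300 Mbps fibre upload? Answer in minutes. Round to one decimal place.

2.5 minutes

File: 5.7 GB = 45600.0 Mb.
At 300 Mbps: 45600.0 / 300 = 152.0 s ≈ 2.53 minutes.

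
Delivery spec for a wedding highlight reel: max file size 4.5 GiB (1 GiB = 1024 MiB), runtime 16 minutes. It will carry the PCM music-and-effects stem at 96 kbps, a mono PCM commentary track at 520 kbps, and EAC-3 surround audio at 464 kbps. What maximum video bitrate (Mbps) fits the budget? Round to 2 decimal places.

39.19 Mbps

Budget: 4.5 GiB = 38654.7 Mb.
16 min = 960 s
Total bitrate budget: 38654.7 Mb / 960 s = 40.265 Mbps.
Audio total: 96 + 520 + 464 = 1080 kbps = 1.080 Mbps.
Video: 40.265 − 1.080 = 39.185 Mbps.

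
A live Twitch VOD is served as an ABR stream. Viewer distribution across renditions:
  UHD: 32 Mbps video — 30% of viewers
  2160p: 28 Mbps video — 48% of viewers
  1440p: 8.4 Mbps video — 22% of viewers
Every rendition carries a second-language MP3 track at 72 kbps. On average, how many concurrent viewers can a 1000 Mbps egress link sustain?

Audio: 72 kbps = 0.072 Mbps.
Average per-viewer bitrate: 0.30×32.072 + 0.48×28.072 + 0.22×8.472 = 24.960 Mbps.
1000 Mbps = 1,000 Mbps; 1,000 / 24.960 = 40.06 → 40.

40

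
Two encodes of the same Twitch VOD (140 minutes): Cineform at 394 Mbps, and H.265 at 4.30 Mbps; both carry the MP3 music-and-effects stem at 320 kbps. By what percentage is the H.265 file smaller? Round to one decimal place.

140 min = 8400 s
Audio: 320 kbps = 0.320 Mbps.
Cineform: 394.320 Mbps × 8400 s = 3312288.0 Mb = 414.036 GB.
H.265: 4.620 Mbps × 8400 s = 38808.0 Mb = 4.851 GB.
Reduction: (1 − 4.851/414.036) × 100 = 98.83%.

98.8%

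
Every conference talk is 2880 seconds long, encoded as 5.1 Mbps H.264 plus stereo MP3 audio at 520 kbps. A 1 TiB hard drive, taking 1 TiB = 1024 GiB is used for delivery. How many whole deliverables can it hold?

Audio: 520 kbps = 0.520 Mbps.
Total bitrate: 5.620 Mbps.
Per item: 5.620 Mbps × 2880 s = 16,186 Mb = 2,023 MB.
Capacity: 1 TiB = 8,796,093 Mb; 543.45 items → 543 complete.

543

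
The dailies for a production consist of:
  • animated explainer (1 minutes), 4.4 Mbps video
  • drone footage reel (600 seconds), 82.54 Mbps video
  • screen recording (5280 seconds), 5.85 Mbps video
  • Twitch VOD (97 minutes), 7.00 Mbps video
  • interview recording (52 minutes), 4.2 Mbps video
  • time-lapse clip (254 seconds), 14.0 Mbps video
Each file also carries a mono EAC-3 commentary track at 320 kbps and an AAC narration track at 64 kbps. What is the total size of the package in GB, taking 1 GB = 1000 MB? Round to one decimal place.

18.0 GB

Audio total: 320 + 64 = 384 kbps = 0.384 Mbps.
animated explainer: 4.784 Mbps × 60 s = 287.0 Mb
drone footage reel: 82.924 Mbps × 600 s = 49754.4 Mb
screen recording: 6.234 Mbps × 5280 s = 32915.5 Mb
Twitch VOD: 7.384 Mbps × 5820 s = 42974.9 Mb
interview recording: 4.584 Mbps × 3120 s = 14302.1 Mb
time-lapse clip: 14.384 Mbps × 254 s = 3653.5 Mb
Total: 143887.5 Mb = 17985.9 MB.
= 17.99 GB.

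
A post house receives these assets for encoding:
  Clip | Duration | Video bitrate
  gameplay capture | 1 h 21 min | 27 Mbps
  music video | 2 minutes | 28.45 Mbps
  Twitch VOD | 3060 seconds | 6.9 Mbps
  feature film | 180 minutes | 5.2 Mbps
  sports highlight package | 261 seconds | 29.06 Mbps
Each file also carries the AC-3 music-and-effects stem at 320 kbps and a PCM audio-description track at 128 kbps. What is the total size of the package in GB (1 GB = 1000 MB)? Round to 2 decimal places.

Audio total: 320 + 128 = 448 kbps = 0.448 Mbps.
gameplay capture: 27.448 Mbps × 4860 s = 133397.3 Mb
music video: 28.898 Mbps × 120 s = 3467.8 Mb
Twitch VOD: 7.348 Mbps × 3060 s = 22484.9 Mb
feature film: 5.648 Mbps × 10800 s = 60998.4 Mb
sports highlight package: 29.508 Mbps × 261 s = 7701.6 Mb
Total: 228049.9 Mb = 28506.2 MB.
= 28.51 GB.

28.51 GB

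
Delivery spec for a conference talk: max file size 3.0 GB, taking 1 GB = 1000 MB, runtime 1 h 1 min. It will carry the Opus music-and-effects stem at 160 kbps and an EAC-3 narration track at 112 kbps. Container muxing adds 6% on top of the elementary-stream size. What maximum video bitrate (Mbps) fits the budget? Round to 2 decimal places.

Budget: 3.0 GB = 24000.0 Mb.
Stream payload after overhead: 24000.0 / 1.06 = 22641.5 Mb.
1 h 1 min = 61 min = 3660 s
Total bitrate budget: 22641.5 Mb / 3660 s = 6.186 Mbps.
Audio total: 160 + 112 = 272 kbps = 0.272 Mbps.
Video: 6.186 − 0.272 = 5.914 Mbps.

5.91 Mbps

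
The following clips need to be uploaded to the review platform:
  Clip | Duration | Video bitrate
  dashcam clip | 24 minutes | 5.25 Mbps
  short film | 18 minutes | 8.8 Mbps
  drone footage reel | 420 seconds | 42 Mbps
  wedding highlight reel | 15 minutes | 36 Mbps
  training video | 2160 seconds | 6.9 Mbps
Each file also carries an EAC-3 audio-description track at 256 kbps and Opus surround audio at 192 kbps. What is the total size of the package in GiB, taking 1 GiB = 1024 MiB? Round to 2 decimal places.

9.86 GiB

Audio total: 256 + 192 = 448 kbps = 0.448 Mbps.
dashcam clip: 5.698 Mbps × 1440 s = 8205.1 Mb
short film: 9.248 Mbps × 1080 s = 9987.8 Mb
drone footage reel: 42.448 Mbps × 420 s = 17828.2 Mb
wedding highlight reel: 36.448 Mbps × 900 s = 32803.2 Mb
training video: 7.348 Mbps × 2160 s = 15871.7 Mb
Total: 84696.0 Mb = 10587.0 MB.
= 9.860 GiB.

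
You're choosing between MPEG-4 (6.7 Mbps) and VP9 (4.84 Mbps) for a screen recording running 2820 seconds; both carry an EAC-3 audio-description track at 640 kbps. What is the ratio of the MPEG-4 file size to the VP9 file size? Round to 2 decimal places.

1.34

Audio: 640 kbps = 0.640 Mbps.
MPEG-4: 7.340 Mbps × 2820 s = 20698.8 Mb = 2.587 GB.
VP9: 5.480 Mbps × 2820 s = 15453.6 Mb = 1.932 GB.
Ratio: 2.587 / 1.932 = 1.339.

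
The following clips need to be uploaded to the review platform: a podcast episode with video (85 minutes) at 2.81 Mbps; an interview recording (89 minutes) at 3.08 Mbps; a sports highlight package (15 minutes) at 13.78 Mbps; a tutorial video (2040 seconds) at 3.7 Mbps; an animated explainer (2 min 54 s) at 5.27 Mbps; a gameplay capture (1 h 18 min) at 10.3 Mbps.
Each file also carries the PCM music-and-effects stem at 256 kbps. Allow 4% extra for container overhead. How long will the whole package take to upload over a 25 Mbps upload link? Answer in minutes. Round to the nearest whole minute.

Audio: 256 kbps = 0.256 Mbps.
podcast episode with video: 3.066 Mbps × 5100 s × 1.04 = 16262.1 Mb
interview recording: 3.336 Mbps × 5340 s × 1.04 = 18526.8 Mb
sports highlight package: 14.036 Mbps × 900 s × 1.04 = 13137.7 Mb
tutorial video: 3.956 Mbps × 2040 s × 1.04 = 8393.0 Mb
animated explainer: 5.526 Mbps × 174 s × 1.04 = 1000.0 Mb
gameplay capture: 10.556 Mbps × 4680 s × 1.04 = 51378.2 Mb
Total: 108697.8 Mb = 13587.2 MB.
At 25 Mbps: 108697.8 / 25 = 4348 s ≈ 72.5 minutes.

72 minutes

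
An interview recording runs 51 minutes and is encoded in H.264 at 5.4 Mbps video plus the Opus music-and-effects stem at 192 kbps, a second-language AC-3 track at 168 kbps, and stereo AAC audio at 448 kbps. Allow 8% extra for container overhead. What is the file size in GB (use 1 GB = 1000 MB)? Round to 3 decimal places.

2.565 GB

51 min = 3060 s
Audio total: 192 + 168 + 448 = 808 kbps = 0.808 Mbps.
Total bitrate: 5.4 + 0.808 = 6.208 Mbps.
Stream data: 6.208 Mbps × 3060 s = 18996.5 Mb.
With 8% container overhead: ×1.08.
20,516 Mb ÷ 8 = 2,565 MB → 2.565 GB.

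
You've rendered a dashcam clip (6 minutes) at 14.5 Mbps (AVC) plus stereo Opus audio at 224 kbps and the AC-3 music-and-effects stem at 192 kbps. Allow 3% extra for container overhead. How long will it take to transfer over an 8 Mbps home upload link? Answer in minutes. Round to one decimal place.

6 min = 360 s
Audio total: 224 + 192 = 416 kbps = 0.416 Mbps.
Total bitrate: 14.916 Mbps.
File: 14.916 Mbps × 360 s = 5369.8 Mb.
With 3% container overhead: ×1.03. → 5530.9 Mb.
At 8 Mbps: 5530.9 / 8 = 691.4 s ≈ 11.5 minutes.

11.5 minutes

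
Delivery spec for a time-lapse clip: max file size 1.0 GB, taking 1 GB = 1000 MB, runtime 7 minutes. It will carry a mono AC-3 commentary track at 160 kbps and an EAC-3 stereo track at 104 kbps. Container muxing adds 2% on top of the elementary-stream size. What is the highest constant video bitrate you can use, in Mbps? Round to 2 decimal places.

Budget: 1.0 GB = 8000.0 Mb.
Stream payload after overhead: 8000.0 / 1.02 = 7843.1 Mb.
7 min = 420 s
Total bitrate budget: 7843.1 Mb / 420 s = 18.674 Mbps.
Audio total: 160 + 104 = 264 kbps = 0.264 Mbps.
Video: 18.674 − 0.264 = 18.410 Mbps.

18.41 Mbps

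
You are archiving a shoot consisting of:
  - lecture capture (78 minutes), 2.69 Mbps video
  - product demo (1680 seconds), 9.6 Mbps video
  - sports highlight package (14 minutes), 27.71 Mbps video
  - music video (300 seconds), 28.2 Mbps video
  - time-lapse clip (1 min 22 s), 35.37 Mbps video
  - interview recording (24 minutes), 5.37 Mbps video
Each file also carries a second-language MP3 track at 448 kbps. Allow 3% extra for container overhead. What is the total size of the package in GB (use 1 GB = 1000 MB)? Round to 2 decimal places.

9.67 GB

Audio: 448 kbps = 0.448 Mbps.
lecture capture: 3.138 Mbps × 4680 s × 1.03 = 15126.4 Mb
product demo: 10.048 Mbps × 1680 s × 1.03 = 17387.1 Mb
sports highlight package: 28.158 Mbps × 840 s × 1.03 = 24362.3 Mb
music video: 28.648 Mbps × 300 s × 1.03 = 8852.2 Mb
time-lapse clip: 35.818 Mbps × 82 s × 1.03 = 3025.2 Mb
interview recording: 5.818 Mbps × 1440 s × 1.03 = 8629.3 Mb
Total: 77382.5 Mb = 9672.8 MB.
= 9.673 GB.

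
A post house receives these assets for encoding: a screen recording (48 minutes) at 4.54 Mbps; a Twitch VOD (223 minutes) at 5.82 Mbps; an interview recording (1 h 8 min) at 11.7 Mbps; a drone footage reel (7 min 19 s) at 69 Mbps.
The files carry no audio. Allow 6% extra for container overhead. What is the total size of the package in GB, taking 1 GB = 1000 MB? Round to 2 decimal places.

22.39 GB

screen recording: 4.540 Mbps × 2880 s × 1.06 = 13859.7 Mb
Twitch VOD: 5.820 Mbps × 13380 s × 1.06 = 82543.9 Mb
interview recording: 11.700 Mbps × 4080 s × 1.06 = 50600.2 Mb
drone footage reel: 69.000 Mbps × 439 s × 1.06 = 32108.5 Mb
Total: 179112.2 Mb = 22389.0 MB.
= 22.39 GB.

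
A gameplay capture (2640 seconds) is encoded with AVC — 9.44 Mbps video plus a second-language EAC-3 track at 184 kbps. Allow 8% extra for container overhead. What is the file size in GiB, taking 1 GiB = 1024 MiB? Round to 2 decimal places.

Audio: 184 kbps = 0.184 Mbps.
Total bitrate: 9.44 + 0.184 = 9.624 Mbps.
Stream data: 9.624 Mbps × 2640 s = 25407.4 Mb.
With 8% container overhead: ×1.08.
27,440 Mb = 3,429,993,600 bytes ÷ 1,073,741,824 = 3.194 GiB.

3.19 GiB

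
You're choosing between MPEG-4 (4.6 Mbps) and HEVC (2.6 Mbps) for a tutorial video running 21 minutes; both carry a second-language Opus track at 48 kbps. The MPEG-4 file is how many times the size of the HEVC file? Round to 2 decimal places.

1.76

21 min = 1260 s
Audio: 48 kbps = 0.048 Mbps.
MPEG-4: 4.648 Mbps × 1260 s = 5856.5 Mb = 0.732 GB.
HEVC: 2.648 Mbps × 1260 s = 3336.5 Mb = 0.417 GB.
Ratio: 0.732 / 0.417 = 1.755.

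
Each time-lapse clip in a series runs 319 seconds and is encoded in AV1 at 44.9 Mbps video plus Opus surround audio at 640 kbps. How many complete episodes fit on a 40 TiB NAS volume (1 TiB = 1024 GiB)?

Audio: 640 kbps = 0.640 Mbps.
Total bitrate: 45.540 Mbps.
Per item: 45.540 Mbps × 319 s = 14,527 Mb = 1,816 MB.
Capacity: 40 TiB = 351,843,721 Mb; 24219.55 items → 24219 complete.

24219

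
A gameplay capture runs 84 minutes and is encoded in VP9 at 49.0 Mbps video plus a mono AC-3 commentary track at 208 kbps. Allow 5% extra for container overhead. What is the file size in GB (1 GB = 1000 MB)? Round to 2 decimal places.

32.55 GB

84 min = 5040 s
Audio: 208 kbps = 0.208 Mbps.
Total bitrate: 49.0 + 0.208 = 49.208 Mbps.
Stream data: 49.208 Mbps × 5040 s = 248008.3 Mb.
With 5% container overhead: ×1.05.
260,409 Mb ÷ 8 = 32,551 MB → 32.55 GB.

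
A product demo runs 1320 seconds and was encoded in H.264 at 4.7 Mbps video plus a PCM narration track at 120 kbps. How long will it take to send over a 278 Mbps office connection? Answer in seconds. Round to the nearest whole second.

Audio: 120 kbps = 0.120 Mbps.
Total bitrate: 4.820 Mbps.
File: 4.820 Mbps × 1320 s = 6362.4 Mb.
At 278 Mbps: 6362.4 / 278 = 22.9 s ≈ 22.9 seconds.

23 seconds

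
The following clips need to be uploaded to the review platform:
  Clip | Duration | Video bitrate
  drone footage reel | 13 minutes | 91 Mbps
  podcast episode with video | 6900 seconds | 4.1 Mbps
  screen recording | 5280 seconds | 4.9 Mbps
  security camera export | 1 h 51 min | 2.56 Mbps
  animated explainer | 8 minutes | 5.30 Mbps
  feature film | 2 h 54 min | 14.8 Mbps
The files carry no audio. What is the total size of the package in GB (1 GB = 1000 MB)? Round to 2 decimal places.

37.41 GB

drone footage reel: 91.000 Mbps × 780 s = 70980.0 Mb
podcast episode with video: 4.100 Mbps × 6900 s = 28290.0 Mb
screen recording: 4.900 Mbps × 5280 s = 25872.0 Mb
security camera export: 2.560 Mbps × 6660 s = 17049.6 Mb
animated explainer: 5.300 Mbps × 480 s = 2544.0 Mb
feature film: 14.800 Mbps × 10440 s = 154512.0 Mb
Total: 299247.6 Mb = 37405.9 MB.
= 37.41 GB.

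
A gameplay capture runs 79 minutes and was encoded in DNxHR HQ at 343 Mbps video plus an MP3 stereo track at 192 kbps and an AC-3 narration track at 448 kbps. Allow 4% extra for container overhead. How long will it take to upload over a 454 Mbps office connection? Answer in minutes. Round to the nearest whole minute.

62 minutes

79 min = 4740 s
Audio total: 192 + 448 = 640 kbps = 0.640 Mbps.
Total bitrate: 343.640 Mbps.
File: 343.640 Mbps × 4740 s = 1628853.6 Mb.
With 4% container overhead: ×1.04. → 1694007.7 Mb.
At 454 Mbps: 1694007.7 / 454 = 3731.3 s ≈ 62.2 minutes.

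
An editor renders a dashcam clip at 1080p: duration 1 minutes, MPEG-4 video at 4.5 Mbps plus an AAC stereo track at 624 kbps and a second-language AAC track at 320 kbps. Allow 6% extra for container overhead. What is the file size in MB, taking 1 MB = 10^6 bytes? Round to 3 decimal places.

Audio total: 624 + 320 = 944 kbps = 0.944 Mbps.
Total bitrate: 4.5 + 0.944 = 5.444 Mbps.
Stream data: 5.444 Mbps × 60 s = 326.6 Mb.
With 6% container overhead: ×1.06.
346.2 Mb ÷ 8 = 43.28 MB → 43.28 MB.

43.280 MB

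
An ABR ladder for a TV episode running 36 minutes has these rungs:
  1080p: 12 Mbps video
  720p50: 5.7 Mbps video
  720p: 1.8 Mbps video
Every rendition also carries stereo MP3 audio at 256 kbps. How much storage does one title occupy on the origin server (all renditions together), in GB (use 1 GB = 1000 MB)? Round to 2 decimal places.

5.47 GB

36 min = 2160 s
Audio: 256 kbps = 0.256 Mbps.
Sum of rendition bitrates: (12+0.256) + (5.7+0.256) + (1.8+0.256) = 20.268 Mbps.
× 2160 s = 43,779 Mb = 5,472 MB = 5.472 GB.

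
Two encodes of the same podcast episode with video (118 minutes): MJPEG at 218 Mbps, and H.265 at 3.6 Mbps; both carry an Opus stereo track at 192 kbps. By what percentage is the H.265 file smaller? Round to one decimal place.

118 min = 7080 s
Audio: 192 kbps = 0.192 Mbps.
MJPEG: 218.192 Mbps × 7080 s = 1544799.4 Mb = 193.100 GB.
H.265: 3.792 Mbps × 7080 s = 26847.4 Mb = 3.356 GB.
Reduction: (1 − 3.356/193.100) × 100 = 98.26%.

98.3%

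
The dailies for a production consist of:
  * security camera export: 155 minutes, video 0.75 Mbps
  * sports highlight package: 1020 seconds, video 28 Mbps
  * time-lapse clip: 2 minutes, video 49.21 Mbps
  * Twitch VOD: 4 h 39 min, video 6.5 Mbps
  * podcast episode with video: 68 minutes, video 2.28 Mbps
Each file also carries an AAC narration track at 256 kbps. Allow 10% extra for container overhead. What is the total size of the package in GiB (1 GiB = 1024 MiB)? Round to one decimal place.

Audio: 256 kbps = 0.256 Mbps.
security camera export: 1.006 Mbps × 9300 s × 1.10 = 10291.4 Mb
sports highlight package: 28.256 Mbps × 1020 s × 1.10 = 31703.2 Mb
time-lapse clip: 49.466 Mbps × 120 s × 1.10 = 6529.5 Mb
Twitch VOD: 6.756 Mbps × 16740 s × 1.10 = 124405.0 Mb
podcast episode with video: 2.536 Mbps × 4080 s × 1.10 = 11381.6 Mb
Total: 184310.7 Mb = 23038.8 MB.
= 21.46 GiB.

21.5 GiB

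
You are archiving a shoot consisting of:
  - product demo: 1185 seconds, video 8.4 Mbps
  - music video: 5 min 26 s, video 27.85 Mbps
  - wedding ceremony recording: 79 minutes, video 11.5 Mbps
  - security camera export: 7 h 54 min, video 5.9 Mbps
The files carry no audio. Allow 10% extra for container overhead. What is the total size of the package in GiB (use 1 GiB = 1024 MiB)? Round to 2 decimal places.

product demo: 8.400 Mbps × 1185 s × 1.10 = 10949.4 Mb
music video: 27.850 Mbps × 326 s × 1.10 = 9987.0 Mb
wedding ceremony recording: 11.500 Mbps × 4740 s × 1.10 = 59961.0 Mb
security camera export: 5.900 Mbps × 28440 s × 1.10 = 184575.6 Mb
Total: 265473.0 Mb = 33184.1 MB.
= 30.91 GiB.

30.91 GiB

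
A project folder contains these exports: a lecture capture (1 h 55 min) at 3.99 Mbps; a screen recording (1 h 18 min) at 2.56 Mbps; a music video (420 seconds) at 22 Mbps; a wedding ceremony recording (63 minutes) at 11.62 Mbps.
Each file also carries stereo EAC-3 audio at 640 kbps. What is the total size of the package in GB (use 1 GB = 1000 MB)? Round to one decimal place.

12.8 GB

Audio: 640 kbps = 0.640 Mbps.
lecture capture: 4.630 Mbps × 6900 s = 31947.0 Mb
screen recording: 3.200 Mbps × 4680 s = 14976.0 Mb
music video: 22.640 Mbps × 420 s = 9508.8 Mb
wedding ceremony recording: 12.260 Mbps × 3780 s = 46342.8 Mb
Total: 102774.6 Mb = 12846.8 MB.
= 12.85 GB.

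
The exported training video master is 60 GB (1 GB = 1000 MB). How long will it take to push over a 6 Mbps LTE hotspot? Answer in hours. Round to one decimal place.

22.2 hours

File: 60 GB = 480000.0 Mb.
At 6 Mbps: 480000.0 / 6 = 80000.0 s ≈ 22.2 hours.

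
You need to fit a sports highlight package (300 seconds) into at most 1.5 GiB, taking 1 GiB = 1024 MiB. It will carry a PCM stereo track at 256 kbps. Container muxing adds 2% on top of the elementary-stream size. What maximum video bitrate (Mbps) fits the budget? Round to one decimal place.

Budget: 1.5 GiB = 12884.9 Mb.
Stream payload after overhead: 12884.9 / 1.02 = 12632.3 Mb.
Total bitrate budget: 12632.3 Mb / 300 s = 42.108 Mbps.
Audio: 256 kbps = 0.256 Mbps.
Video: 42.108 − 0.256 = 41.852 Mbps.

41.9 Mbps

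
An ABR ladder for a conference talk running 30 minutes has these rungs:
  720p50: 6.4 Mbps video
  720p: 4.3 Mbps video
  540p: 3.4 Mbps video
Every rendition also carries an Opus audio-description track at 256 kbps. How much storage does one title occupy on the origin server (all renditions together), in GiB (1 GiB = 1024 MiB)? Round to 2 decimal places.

3.12 GiB

30 min = 1800 s
Audio: 256 kbps = 0.256 Mbps.
Sum of rendition bitrates: (6.4+0.256) + (4.3+0.256) + (3.4+0.256) = 14.868 Mbps.
× 1800 s = 26,762 Mb = 3,345 MB = 3.116 GiB.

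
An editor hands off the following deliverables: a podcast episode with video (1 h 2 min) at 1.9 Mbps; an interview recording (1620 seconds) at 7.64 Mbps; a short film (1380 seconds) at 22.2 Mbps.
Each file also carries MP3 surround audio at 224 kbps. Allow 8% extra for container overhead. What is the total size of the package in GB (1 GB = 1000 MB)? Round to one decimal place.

7.0 GB

Audio: 224 kbps = 0.224 Mbps.
podcast episode with video: 2.124 Mbps × 3720 s × 1.08 = 8533.4 Mb
interview recording: 7.864 Mbps × 1620 s × 1.08 = 13758.9 Mb
short film: 22.424 Mbps × 1380 s × 1.08 = 33420.7 Mb
Total: 55713.0 Mb = 6964.1 MB.
= 6.964 GB.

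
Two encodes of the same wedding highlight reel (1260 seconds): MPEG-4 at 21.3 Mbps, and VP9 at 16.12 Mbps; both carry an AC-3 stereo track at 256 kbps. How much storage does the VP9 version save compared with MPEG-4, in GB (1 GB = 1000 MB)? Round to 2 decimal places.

Audio: 256 kbps = 0.256 Mbps.
MPEG-4: 21.556 Mbps × 1260 s = 27160.6 Mb = 3.395 GB.
VP9: 16.376 Mbps × 1260 s = 20633.8 Mb = 2.579 GB.
Saving: 3.395 − 2.579 = 0.816 GB.

0.82 GB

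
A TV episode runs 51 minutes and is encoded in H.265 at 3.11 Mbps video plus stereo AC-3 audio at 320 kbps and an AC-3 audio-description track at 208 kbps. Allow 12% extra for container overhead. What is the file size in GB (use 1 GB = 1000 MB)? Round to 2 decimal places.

51 min = 3060 s
Audio total: 320 + 208 = 528 kbps = 0.528 Mbps.
Total bitrate: 3.11 + 0.528 = 3.638 Mbps.
Stream data: 3.638 Mbps × 3060 s = 11132.3 Mb.
With 12% container overhead: ×1.12.
12,468 Mb ÷ 8 = 1,559 MB → 1.559 GB.

1.56 GB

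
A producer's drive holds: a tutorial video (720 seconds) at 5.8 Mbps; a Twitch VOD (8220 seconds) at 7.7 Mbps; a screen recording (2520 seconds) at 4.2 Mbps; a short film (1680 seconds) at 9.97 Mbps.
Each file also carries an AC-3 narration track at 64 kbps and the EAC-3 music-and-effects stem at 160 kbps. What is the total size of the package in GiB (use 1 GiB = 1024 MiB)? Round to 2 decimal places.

11.38 GiB

Audio total: 64 + 160 = 224 kbps = 0.224 Mbps.
tutorial video: 6.024 Mbps × 720 s = 4337.3 Mb
Twitch VOD: 7.924 Mbps × 8220 s = 65135.3 Mb
screen recording: 4.424 Mbps × 2520 s = 11148.5 Mb
short film: 10.194 Mbps × 1680 s = 17125.9 Mb
Total: 97747.0 Mb = 12218.4 MB.
= 11.38 GiB.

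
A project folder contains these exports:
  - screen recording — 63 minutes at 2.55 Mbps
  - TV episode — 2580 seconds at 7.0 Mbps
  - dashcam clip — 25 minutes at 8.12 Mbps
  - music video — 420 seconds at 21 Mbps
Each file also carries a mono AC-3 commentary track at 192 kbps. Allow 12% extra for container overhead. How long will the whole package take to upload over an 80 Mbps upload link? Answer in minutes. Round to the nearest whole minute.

Audio: 192 kbps = 0.192 Mbps.
screen recording: 2.742 Mbps × 3780 s × 1.12 = 11608.5 Mb
TV episode: 7.192 Mbps × 2580 s × 1.12 = 20782.0 Mb
dashcam clip: 8.312 Mbps × 1500 s × 1.12 = 13964.2 Mb
music video: 21.192 Mbps × 420 s × 1.12 = 9968.7 Mb
Total: 56323.4 Mb = 7040.4 MB.
At 80 Mbps: 56323.4 / 80 = 704 s ≈ 11.7 minutes.

12 minutes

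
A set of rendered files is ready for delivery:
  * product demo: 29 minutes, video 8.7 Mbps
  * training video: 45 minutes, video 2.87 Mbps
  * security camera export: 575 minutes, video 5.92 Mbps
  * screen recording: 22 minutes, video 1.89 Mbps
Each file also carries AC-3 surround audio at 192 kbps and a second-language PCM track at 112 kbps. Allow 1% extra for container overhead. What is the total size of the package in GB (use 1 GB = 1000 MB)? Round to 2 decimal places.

30.53 GB

Audio total: 192 + 112 = 304 kbps = 0.304 Mbps.
product demo: 9.004 Mbps × 1740 s × 1.01 = 15823.6 Mb
training video: 3.174 Mbps × 2700 s × 1.01 = 8655.5 Mb
security camera export: 6.224 Mbps × 34500 s × 1.01 = 216875.3 Mb
screen recording: 2.194 Mbps × 1320 s × 1.01 = 2925.0 Mb
Total: 244279.4 Mb = 30534.9 MB.
= 30.53 GB.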